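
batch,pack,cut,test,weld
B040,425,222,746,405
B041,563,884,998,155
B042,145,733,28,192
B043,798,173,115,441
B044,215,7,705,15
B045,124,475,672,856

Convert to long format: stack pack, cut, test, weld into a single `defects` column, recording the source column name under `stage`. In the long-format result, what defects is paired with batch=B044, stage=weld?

15

Unpivoting turns each (batch, wide-column) pair into one long row.
The wide cell at row B044, column weld holds 15, so the long row (B044, weld) has defects=15.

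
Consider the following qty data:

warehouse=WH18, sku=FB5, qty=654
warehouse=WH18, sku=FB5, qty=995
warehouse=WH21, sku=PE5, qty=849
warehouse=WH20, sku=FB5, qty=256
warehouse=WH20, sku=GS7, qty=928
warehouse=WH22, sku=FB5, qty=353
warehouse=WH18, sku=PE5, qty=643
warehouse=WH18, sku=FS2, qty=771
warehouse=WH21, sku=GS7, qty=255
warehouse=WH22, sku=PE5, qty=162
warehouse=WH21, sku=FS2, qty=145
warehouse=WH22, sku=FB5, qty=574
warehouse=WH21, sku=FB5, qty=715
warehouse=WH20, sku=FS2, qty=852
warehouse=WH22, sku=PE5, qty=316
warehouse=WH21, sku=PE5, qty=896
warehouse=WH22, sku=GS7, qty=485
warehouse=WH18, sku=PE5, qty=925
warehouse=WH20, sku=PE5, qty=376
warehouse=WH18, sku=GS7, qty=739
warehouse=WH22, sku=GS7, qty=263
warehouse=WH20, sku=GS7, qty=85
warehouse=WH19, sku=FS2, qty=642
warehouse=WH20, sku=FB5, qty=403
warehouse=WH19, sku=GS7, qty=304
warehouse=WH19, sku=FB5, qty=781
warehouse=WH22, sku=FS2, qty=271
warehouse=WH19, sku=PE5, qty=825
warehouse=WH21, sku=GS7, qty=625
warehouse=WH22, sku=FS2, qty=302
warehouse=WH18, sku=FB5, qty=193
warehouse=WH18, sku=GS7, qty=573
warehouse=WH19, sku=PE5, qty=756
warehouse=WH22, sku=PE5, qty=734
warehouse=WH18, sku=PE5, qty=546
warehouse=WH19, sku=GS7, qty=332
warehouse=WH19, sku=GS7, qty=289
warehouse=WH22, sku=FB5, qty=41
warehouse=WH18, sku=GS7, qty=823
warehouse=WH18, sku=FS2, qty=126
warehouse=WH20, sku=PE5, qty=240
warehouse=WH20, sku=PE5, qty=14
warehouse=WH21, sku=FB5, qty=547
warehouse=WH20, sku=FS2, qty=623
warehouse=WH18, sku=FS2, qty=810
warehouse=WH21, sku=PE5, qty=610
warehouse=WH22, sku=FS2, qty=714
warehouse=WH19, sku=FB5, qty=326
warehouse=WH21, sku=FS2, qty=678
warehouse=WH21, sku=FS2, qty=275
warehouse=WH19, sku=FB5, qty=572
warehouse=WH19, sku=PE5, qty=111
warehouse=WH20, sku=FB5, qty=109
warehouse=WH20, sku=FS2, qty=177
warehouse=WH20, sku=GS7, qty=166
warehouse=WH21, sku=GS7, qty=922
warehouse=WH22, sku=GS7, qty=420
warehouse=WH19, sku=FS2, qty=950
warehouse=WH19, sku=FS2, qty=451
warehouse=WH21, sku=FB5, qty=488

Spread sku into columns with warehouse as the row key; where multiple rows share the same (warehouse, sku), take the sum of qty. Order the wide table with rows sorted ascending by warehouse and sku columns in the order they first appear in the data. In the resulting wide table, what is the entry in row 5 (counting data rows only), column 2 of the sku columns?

1212

With rows sorted ascending by warehouse, row 5 is warehouse=WH22. sku columns in first-appearance order: FB5, PE5, GS7, FS2; column 2 is PE5.
Long rows with warehouse=WH22, sku=PE5: 162 + 316 + 734 = 1212.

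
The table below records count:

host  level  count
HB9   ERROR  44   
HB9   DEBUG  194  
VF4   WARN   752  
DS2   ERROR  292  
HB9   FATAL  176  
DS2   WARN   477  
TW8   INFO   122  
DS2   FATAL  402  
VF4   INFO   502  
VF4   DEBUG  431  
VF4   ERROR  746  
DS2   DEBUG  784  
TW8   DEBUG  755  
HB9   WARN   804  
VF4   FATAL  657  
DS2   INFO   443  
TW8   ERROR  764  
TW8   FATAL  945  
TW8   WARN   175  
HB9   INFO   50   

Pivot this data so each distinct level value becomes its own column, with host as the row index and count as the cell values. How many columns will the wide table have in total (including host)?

1 column for host plus 5 distinct level values → 6 columns.

6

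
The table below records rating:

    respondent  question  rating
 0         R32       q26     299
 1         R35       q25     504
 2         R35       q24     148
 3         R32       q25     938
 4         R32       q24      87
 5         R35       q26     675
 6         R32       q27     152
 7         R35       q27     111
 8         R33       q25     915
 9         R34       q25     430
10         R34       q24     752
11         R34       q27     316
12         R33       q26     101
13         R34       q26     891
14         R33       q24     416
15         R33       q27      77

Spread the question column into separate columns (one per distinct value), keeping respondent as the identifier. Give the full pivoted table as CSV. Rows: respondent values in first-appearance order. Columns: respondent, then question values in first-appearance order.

respondent,q26,q25,q24,q27
R32,299,938,87,152
R35,675,504,148,111
R33,101,915,416,77
R34,891,430,752,316

Columns: respondent plus the 4 distinct question values (q26, q25, q24, q27).
For example, row R32 column q26 takes rating=299 from the long row (R32, q26).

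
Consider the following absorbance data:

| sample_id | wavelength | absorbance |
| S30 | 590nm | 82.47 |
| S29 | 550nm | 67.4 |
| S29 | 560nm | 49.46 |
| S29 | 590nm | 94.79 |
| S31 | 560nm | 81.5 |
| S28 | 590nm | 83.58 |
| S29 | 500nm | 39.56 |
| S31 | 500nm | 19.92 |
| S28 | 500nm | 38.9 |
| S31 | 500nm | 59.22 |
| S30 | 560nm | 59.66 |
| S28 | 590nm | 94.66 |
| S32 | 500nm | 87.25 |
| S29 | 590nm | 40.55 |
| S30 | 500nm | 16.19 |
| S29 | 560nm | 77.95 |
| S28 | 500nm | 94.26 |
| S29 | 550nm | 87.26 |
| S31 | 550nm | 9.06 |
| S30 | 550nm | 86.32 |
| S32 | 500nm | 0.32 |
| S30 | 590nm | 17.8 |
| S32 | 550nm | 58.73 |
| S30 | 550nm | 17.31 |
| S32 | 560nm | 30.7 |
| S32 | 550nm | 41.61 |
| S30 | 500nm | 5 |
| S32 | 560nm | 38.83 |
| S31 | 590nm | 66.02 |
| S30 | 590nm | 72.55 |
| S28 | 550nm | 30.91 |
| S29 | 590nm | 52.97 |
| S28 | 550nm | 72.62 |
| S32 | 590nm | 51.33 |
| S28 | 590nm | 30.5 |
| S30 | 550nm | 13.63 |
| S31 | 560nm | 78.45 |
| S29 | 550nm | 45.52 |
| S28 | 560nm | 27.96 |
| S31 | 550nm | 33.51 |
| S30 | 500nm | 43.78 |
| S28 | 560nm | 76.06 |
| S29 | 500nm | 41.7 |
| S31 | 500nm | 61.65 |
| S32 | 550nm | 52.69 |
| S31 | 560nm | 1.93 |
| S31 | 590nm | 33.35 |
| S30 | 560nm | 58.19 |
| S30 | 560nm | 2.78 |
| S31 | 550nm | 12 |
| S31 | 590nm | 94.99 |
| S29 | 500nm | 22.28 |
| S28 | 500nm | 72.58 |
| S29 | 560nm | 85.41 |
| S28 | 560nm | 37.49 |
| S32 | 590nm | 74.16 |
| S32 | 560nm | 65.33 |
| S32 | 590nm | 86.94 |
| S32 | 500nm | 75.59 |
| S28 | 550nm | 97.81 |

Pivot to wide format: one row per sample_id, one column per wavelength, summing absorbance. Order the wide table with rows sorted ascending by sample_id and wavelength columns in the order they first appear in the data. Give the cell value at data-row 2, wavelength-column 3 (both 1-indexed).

With rows sorted ascending by sample_id, row 2 is sample_id=S29. wavelength columns in first-appearance order: 590nm, 550nm, 560nm, 500nm; column 3 is 560nm.
Long rows with sample_id=S29, wavelength=560nm: 49.46 + 77.95 + 85.41 = 212.82.

212.82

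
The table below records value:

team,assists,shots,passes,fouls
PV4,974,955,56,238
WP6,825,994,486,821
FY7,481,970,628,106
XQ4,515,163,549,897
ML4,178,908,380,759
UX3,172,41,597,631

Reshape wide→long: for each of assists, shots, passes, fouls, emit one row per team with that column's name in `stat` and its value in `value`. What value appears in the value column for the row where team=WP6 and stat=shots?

Unpivoting turns each (team, wide-column) pair into one long row.
The wide cell at row WP6, column shots holds 994, so the long row (WP6, shots) has value=994.

994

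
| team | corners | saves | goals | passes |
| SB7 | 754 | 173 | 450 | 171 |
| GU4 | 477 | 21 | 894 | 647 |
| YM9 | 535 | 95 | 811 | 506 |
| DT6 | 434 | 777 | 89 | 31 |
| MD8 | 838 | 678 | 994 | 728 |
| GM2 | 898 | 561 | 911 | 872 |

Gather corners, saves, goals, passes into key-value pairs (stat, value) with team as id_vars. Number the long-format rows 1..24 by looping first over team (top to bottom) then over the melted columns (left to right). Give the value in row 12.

506

24 rows total (6 × 4). Row 12: index ⌊(12-1)/4⌋ = 2 into team → YM9; (12-1) mod 4 = 3 into the melted columns → passes.
So row 12 is (YM9, passes, 506); value = 506.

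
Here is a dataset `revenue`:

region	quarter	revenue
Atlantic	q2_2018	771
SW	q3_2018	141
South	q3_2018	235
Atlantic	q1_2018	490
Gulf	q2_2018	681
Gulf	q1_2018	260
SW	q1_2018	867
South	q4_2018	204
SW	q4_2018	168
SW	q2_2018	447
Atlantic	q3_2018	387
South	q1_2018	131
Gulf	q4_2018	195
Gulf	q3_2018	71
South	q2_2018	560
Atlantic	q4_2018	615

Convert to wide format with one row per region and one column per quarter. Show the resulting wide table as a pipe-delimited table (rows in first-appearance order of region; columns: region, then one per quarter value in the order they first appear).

| region | q2_2018 | q3_2018 | q1_2018 | q4_2018 |
| Atlantic | 771 | 387 | 490 | 615 |
| SW | 447 | 141 | 867 | 168 |
| South | 560 | 235 | 131 | 204 |
| Gulf | 681 | 71 | 260 | 195 |

Columns: region plus the 4 distinct quarter values (q2_2018, q3_2018, q1_2018, q4_2018).
For example, row Atlantic column q2_2018 takes revenue=771 from the long row (Atlantic, q2_2018).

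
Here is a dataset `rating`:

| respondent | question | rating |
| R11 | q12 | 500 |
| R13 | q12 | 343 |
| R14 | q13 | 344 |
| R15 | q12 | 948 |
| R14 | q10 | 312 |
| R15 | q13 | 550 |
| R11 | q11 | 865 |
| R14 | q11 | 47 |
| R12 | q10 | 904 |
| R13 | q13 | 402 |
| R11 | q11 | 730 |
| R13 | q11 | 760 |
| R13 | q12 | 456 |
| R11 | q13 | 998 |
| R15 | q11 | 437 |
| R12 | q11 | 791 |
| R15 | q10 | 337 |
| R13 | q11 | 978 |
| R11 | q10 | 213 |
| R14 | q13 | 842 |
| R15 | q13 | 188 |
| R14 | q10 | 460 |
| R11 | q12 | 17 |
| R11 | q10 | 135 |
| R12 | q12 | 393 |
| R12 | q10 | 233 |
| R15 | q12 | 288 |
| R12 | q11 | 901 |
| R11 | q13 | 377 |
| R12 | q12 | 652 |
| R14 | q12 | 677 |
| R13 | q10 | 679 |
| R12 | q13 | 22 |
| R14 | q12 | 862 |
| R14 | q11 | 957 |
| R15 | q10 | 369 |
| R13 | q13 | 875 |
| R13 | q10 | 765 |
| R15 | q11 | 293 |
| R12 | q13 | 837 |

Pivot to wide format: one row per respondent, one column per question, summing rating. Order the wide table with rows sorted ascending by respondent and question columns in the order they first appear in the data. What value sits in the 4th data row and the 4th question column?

With rows sorted ascending by respondent, row 4 is respondent=R14. question columns in first-appearance order: q12, q13, q10, q11; column 4 is q11.
Long rows with respondent=R14, question=q11: 47 + 957 = 1004.

1004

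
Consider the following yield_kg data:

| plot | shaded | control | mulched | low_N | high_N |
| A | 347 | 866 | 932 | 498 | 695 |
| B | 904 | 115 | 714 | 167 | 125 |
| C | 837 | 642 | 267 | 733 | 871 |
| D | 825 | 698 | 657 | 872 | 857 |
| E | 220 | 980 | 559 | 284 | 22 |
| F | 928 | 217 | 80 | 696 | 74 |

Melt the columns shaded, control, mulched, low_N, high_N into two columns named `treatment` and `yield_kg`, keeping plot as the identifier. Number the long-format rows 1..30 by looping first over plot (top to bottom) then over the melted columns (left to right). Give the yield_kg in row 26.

30 rows total (6 × 5). Row 26: index ⌊(26-1)/5⌋ = 5 into plot → F; (26-1) mod 5 = 0 into the melted columns → shaded.
So row 26 is (F, shaded, 928); yield_kg = 928.

928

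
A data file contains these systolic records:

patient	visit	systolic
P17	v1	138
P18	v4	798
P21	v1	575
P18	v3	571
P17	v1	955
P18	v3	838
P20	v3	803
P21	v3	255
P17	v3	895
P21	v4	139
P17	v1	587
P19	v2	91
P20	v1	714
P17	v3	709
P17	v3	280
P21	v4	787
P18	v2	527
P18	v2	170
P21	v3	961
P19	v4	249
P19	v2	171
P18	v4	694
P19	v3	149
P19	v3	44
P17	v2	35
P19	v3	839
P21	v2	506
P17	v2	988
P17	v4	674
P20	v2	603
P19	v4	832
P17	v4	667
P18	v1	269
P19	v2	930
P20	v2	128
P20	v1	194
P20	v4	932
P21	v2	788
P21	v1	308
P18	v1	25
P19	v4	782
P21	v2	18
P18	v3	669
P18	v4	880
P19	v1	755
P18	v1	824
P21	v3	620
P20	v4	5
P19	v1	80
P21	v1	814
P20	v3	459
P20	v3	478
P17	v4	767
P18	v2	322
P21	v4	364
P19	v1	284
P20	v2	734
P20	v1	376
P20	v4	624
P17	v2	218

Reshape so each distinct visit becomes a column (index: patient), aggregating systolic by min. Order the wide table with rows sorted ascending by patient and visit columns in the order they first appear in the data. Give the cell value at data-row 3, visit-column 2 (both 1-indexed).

249

With rows sorted ascending by patient, row 3 is patient=P19. visit columns in first-appearance order: v1, v4, v3, v2; column 2 is v4.
Long rows with patient=P19, visit=v4: min(249, 832, 782) = 249.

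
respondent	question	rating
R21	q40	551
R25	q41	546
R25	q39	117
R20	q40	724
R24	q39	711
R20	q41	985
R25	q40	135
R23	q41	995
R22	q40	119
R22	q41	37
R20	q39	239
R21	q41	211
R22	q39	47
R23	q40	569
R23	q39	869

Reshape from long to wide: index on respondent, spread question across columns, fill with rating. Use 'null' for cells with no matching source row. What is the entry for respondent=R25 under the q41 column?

The long row with respondent=R25, question=q41 has rating=546.

546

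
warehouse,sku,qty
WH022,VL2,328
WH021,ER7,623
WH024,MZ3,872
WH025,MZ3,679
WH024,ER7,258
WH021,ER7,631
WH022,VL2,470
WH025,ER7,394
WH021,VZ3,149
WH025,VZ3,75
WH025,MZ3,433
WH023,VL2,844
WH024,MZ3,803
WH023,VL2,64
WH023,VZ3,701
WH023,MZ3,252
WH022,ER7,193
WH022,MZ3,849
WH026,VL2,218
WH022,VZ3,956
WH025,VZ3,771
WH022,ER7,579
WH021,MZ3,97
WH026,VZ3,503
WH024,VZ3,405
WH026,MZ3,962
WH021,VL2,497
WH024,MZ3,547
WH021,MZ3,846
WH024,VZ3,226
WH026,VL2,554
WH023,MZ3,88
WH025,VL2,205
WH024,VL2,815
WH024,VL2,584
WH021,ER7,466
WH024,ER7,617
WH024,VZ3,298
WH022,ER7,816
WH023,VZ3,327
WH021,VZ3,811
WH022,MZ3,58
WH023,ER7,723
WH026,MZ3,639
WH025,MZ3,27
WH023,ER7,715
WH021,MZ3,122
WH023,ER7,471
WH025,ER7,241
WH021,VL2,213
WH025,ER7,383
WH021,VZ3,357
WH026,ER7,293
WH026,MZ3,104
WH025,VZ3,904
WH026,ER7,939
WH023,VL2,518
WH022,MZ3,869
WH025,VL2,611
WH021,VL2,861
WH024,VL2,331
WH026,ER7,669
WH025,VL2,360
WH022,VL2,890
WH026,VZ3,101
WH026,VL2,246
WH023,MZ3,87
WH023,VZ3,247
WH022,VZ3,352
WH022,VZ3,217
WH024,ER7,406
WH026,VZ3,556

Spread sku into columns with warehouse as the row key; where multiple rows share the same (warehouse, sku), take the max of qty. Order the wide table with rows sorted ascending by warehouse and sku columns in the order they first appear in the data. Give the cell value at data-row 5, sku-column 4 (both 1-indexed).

With rows sorted ascending by warehouse, row 5 is warehouse=WH025. sku columns in first-appearance order: VL2, ER7, MZ3, VZ3; column 4 is VZ3.
Long rows with warehouse=WH025, sku=VZ3: max(75, 771, 904) = 904.

904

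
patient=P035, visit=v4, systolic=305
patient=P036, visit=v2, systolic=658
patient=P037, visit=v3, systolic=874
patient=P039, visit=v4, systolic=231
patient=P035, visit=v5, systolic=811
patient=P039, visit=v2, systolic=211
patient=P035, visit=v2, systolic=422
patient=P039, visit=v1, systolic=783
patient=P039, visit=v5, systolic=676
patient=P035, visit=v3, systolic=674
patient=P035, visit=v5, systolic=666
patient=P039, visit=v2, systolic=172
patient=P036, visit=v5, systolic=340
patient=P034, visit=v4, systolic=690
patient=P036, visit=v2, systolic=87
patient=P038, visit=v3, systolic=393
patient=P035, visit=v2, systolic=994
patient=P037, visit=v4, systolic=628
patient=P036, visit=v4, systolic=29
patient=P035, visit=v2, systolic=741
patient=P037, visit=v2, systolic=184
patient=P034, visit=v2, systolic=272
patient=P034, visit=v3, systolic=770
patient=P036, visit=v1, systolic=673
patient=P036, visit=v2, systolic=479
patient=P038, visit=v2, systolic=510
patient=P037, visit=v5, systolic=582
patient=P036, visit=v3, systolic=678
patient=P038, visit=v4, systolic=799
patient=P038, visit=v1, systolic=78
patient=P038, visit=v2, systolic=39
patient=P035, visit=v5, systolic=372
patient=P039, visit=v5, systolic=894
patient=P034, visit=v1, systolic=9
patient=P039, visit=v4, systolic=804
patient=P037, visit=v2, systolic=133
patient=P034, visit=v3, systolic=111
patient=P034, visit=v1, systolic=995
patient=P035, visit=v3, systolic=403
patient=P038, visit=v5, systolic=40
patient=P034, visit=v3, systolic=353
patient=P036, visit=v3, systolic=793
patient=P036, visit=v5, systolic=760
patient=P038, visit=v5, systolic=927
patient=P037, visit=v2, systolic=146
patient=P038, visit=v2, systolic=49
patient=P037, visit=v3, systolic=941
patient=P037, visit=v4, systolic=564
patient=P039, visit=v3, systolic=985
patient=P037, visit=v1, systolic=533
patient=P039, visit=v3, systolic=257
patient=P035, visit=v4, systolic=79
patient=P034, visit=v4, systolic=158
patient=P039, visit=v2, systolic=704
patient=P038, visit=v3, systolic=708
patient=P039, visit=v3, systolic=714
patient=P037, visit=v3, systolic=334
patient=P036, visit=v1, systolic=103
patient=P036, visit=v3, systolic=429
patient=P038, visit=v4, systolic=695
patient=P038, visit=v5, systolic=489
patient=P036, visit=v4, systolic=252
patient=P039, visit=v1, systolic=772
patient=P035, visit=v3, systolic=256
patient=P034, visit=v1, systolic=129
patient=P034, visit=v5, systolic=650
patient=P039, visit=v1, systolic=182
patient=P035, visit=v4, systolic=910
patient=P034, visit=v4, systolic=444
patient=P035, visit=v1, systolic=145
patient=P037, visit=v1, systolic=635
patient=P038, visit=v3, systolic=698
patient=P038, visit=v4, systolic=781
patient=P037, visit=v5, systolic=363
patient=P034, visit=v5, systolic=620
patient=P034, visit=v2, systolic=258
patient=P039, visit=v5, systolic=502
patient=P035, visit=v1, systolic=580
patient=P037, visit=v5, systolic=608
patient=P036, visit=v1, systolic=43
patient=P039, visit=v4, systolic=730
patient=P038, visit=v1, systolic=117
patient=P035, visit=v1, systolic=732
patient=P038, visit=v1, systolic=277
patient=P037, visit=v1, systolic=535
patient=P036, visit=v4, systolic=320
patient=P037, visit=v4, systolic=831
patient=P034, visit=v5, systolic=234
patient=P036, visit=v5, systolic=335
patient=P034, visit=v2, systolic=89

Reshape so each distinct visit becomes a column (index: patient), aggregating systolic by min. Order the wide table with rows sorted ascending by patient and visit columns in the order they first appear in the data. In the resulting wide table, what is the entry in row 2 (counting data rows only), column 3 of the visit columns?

256

With rows sorted ascending by patient, row 2 is patient=P035. visit columns in first-appearance order: v4, v2, v3, v5, v1; column 3 is v3.
Long rows with patient=P035, visit=v3: min(674, 403, 256) = 256.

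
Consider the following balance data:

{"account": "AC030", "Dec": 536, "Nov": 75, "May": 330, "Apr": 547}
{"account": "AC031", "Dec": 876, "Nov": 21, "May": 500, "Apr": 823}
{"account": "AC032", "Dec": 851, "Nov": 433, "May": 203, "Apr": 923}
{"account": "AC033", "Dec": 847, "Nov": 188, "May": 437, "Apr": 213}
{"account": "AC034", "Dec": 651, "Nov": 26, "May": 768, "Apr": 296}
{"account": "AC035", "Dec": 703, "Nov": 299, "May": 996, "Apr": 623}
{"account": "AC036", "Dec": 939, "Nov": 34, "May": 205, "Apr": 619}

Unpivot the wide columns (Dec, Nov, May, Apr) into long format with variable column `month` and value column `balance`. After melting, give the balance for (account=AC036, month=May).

205

Unpivoting turns each (account, wide-column) pair into one long row.
The wide cell at row AC036, column May holds 205, so the long row (AC036, May) has balance=205.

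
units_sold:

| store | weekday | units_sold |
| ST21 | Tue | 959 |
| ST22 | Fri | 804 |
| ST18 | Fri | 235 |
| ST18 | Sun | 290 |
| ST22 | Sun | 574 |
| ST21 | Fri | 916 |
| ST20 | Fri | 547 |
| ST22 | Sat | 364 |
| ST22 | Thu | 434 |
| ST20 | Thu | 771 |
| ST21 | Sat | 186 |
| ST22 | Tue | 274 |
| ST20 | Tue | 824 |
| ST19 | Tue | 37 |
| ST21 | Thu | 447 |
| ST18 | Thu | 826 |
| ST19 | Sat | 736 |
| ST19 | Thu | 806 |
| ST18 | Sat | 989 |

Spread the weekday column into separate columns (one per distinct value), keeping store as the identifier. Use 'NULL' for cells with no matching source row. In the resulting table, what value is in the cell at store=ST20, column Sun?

NULL

No long-format row has store=ST20 and weekday=Sun, so the cell is NULL.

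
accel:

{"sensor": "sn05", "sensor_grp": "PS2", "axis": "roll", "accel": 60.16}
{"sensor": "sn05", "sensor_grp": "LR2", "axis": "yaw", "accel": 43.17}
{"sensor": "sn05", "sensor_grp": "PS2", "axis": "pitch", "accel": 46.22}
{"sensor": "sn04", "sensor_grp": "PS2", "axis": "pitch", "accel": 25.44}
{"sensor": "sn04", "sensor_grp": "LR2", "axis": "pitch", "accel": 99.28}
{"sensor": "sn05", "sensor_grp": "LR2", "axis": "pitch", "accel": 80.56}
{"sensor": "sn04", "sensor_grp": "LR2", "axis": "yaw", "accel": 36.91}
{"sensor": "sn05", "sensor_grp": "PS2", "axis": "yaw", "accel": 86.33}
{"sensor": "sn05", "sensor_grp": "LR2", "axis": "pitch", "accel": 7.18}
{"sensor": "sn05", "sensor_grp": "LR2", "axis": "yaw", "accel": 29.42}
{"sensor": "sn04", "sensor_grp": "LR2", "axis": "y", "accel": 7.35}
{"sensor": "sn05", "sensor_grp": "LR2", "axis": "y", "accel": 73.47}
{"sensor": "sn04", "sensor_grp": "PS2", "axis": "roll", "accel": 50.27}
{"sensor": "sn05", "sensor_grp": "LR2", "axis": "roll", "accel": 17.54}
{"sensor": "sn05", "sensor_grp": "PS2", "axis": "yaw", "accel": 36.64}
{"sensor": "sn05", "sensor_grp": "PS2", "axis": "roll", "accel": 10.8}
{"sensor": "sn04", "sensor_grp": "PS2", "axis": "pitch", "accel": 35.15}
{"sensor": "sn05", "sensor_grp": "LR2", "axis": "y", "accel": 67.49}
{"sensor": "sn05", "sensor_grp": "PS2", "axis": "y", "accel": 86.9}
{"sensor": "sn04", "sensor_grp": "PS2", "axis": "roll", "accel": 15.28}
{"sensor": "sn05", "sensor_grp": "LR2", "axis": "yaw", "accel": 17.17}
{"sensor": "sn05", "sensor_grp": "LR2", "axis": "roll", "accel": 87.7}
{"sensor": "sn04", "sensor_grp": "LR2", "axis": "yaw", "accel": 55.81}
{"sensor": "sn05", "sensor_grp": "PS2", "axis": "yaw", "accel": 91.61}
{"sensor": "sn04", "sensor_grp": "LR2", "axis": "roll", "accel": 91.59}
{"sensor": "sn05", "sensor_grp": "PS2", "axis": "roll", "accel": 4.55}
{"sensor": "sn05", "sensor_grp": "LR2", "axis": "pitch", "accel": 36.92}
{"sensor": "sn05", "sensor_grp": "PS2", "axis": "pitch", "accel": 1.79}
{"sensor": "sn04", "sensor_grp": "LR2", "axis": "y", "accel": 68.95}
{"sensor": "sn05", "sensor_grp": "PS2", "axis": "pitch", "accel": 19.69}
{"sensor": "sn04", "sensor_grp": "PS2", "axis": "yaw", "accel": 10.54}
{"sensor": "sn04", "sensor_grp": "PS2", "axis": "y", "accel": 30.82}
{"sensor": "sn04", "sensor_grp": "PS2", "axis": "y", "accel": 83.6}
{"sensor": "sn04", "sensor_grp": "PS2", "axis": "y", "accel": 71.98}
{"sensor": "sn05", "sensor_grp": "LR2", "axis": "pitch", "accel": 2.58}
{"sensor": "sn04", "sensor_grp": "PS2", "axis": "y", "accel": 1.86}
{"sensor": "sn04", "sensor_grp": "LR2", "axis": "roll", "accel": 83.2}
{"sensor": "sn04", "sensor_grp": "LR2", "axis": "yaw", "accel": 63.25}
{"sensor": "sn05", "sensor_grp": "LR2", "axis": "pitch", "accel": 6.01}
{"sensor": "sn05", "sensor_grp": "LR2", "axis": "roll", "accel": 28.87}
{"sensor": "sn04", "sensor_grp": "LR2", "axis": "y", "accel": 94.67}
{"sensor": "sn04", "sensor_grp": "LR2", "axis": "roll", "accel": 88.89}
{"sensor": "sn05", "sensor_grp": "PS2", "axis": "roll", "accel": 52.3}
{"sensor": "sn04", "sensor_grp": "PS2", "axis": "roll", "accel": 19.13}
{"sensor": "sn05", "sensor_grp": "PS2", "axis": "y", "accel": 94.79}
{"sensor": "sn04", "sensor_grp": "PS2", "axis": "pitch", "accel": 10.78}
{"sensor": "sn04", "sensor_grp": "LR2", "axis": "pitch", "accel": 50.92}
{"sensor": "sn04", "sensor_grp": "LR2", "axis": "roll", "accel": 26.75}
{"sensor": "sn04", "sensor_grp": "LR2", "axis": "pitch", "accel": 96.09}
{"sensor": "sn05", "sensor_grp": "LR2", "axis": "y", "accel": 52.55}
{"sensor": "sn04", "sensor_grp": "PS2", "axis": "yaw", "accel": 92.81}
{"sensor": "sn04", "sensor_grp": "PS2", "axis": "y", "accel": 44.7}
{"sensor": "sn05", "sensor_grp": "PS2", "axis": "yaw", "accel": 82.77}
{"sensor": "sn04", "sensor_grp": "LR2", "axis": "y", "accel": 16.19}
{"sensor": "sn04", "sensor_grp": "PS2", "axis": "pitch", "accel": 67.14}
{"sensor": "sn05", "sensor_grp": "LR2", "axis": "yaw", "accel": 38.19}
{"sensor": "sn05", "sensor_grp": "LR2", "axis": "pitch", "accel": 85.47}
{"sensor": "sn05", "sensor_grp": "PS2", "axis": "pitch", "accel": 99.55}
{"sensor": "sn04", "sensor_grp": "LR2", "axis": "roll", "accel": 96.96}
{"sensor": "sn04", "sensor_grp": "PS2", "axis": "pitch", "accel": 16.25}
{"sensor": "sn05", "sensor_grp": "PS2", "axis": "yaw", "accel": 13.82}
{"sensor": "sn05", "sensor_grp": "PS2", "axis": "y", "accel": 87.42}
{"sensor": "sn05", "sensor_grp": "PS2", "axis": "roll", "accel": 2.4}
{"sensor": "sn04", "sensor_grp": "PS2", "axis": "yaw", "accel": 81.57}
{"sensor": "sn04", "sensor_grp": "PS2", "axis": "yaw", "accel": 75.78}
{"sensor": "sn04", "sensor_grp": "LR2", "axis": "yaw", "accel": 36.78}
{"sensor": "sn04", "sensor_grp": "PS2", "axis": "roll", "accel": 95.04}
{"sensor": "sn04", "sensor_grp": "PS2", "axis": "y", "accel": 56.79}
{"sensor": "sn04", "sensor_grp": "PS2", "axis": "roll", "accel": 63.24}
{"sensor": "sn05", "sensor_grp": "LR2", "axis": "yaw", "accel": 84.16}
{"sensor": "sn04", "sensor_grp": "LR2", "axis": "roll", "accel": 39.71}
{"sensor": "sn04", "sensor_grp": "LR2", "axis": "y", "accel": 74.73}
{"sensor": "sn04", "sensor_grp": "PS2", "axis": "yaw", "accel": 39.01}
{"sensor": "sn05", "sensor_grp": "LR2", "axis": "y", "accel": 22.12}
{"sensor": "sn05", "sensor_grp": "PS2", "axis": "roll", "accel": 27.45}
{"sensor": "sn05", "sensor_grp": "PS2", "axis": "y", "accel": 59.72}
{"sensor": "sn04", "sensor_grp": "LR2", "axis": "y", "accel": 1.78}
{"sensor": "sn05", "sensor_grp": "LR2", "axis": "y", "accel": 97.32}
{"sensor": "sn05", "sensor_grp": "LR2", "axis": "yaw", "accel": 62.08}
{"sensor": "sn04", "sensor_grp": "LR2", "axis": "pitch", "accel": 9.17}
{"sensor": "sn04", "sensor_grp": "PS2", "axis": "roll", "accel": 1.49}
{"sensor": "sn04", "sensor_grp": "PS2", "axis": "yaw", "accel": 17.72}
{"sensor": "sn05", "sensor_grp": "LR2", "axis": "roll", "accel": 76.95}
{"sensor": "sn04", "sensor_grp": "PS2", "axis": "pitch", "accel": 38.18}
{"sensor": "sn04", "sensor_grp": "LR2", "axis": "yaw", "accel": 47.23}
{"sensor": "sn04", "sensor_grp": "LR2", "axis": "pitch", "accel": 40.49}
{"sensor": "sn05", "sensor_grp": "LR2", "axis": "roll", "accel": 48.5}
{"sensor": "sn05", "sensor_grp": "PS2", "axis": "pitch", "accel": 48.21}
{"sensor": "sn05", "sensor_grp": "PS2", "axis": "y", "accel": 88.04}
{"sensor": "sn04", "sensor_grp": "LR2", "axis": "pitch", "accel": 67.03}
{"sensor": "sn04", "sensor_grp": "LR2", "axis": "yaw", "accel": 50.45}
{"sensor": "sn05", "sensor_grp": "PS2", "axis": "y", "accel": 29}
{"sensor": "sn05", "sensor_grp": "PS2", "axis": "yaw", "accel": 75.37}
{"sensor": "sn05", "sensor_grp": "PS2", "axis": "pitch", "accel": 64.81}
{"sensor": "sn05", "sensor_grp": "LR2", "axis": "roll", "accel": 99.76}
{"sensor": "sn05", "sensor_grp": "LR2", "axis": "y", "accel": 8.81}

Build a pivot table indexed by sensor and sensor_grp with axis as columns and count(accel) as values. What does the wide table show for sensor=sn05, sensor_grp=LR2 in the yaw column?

Rows with sensor=sn05, sensor_grp=LR2 and axis=yaw: accel values are 43.17, 29.42, 17.17, 38.19, 84.16, 62.08.
6 rows match — count = 6.

6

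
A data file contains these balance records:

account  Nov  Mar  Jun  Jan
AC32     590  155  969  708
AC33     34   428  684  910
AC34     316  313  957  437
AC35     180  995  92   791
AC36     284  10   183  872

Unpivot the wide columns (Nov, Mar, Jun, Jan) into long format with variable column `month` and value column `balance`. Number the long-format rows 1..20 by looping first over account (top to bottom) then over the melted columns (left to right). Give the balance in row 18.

20 rows total (5 × 4). Row 18: index ⌊(18-1)/4⌋ = 4 into account → AC36; (18-1) mod 4 = 1 into the melted columns → Mar.
So row 18 is (AC36, Mar, 10); balance = 10.

10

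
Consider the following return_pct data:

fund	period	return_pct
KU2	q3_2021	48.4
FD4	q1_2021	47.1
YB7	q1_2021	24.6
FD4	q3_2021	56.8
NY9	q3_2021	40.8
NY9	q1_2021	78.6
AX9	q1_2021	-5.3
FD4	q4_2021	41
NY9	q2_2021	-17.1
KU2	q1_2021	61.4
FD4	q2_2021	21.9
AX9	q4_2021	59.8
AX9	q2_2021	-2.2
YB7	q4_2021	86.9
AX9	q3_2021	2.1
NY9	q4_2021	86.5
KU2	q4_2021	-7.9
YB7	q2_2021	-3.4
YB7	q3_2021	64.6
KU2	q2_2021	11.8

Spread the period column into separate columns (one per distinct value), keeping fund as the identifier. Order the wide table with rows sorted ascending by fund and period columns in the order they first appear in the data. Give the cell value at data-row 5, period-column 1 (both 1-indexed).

With rows sorted ascending by fund, row 5 is fund=YB7. period columns in first-appearance order: q3_2021, q1_2021, q4_2021, q2_2021; column 1 is q3_2021.
Long rows with fund=YB7, period=q3_2021: return_pct = 64.6.

64.6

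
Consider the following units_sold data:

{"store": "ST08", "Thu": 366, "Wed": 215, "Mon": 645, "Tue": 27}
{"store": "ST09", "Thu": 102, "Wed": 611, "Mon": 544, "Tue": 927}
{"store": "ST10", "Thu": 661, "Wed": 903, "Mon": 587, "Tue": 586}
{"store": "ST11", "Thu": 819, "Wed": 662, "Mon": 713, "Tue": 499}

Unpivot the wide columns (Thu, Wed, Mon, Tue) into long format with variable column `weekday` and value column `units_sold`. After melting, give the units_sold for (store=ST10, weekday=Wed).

Unpivoting turns each (store, wide-column) pair into one long row.
The wide cell at row ST10, column Wed holds 903, so the long row (ST10, Wed) has units_sold=903.

903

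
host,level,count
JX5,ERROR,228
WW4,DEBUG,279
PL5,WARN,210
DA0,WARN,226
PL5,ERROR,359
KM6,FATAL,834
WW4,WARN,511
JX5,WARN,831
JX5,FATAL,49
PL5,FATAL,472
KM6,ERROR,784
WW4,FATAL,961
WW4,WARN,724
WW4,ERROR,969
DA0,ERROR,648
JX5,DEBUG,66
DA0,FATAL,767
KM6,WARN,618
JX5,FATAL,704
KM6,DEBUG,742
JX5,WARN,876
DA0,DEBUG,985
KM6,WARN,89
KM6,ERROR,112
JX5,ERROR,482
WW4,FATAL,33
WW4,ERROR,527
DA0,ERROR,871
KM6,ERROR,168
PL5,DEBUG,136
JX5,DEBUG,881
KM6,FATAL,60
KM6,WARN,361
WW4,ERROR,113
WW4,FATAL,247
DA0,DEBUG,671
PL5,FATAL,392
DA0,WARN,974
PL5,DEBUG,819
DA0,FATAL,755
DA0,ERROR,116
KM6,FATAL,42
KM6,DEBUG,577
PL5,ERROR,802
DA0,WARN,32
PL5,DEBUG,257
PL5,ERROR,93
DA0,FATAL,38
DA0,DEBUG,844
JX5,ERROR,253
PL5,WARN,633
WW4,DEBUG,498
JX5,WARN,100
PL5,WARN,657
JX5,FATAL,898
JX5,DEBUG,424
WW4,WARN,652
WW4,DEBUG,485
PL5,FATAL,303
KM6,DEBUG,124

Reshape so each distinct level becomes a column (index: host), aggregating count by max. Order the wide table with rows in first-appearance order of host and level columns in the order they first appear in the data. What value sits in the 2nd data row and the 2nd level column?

498

With rows in first-appearance order of host, row 2 is host=WW4. level columns in first-appearance order: ERROR, DEBUG, WARN, FATAL; column 2 is DEBUG.
Long rows with host=WW4, level=DEBUG: max(279, 498, 485) = 498.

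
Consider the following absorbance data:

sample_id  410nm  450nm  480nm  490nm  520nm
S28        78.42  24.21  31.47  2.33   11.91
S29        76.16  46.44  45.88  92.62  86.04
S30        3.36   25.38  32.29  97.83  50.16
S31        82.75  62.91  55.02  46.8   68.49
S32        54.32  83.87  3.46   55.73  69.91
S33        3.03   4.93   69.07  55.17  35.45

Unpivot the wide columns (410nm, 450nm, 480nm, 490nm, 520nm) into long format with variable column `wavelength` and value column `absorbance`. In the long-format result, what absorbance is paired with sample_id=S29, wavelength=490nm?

Unpivoting turns each (sample_id, wide-column) pair into one long row.
The wide cell at row S29, column 490nm holds 92.62, so the long row (S29, 490nm) has absorbance=92.62.

92.62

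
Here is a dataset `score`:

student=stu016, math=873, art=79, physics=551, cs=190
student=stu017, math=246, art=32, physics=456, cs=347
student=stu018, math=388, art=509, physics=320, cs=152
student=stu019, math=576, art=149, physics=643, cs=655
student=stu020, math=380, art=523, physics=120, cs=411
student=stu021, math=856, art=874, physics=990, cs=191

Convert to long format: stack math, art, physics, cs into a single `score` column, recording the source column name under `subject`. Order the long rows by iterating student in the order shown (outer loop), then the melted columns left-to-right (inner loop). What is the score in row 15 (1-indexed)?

24 rows total (6 × 4). Row 15: index ⌊(15-1)/4⌋ = 3 into student → stu019; (15-1) mod 4 = 2 into the melted columns → physics.
So row 15 is (stu019, physics, 643); score = 643.

643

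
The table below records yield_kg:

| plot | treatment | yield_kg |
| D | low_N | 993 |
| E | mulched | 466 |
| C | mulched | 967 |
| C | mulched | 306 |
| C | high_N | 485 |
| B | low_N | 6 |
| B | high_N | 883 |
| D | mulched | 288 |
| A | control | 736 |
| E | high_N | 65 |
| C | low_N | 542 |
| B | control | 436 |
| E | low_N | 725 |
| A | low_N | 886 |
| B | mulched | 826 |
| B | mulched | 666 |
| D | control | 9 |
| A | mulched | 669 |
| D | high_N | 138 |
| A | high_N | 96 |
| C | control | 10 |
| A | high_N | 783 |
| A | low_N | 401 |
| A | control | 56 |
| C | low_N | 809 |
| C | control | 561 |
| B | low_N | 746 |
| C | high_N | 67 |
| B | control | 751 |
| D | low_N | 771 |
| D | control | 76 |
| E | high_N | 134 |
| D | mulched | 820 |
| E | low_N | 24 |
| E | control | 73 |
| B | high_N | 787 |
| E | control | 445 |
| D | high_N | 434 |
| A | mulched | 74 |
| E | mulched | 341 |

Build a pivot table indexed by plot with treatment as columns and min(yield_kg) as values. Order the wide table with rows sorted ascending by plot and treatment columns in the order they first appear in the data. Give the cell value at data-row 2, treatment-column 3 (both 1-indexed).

787

With rows sorted ascending by plot, row 2 is plot=B. treatment columns in first-appearance order: low_N, mulched, high_N, control; column 3 is high_N.
Long rows with plot=B, treatment=high_N: min(883, 787) = 787.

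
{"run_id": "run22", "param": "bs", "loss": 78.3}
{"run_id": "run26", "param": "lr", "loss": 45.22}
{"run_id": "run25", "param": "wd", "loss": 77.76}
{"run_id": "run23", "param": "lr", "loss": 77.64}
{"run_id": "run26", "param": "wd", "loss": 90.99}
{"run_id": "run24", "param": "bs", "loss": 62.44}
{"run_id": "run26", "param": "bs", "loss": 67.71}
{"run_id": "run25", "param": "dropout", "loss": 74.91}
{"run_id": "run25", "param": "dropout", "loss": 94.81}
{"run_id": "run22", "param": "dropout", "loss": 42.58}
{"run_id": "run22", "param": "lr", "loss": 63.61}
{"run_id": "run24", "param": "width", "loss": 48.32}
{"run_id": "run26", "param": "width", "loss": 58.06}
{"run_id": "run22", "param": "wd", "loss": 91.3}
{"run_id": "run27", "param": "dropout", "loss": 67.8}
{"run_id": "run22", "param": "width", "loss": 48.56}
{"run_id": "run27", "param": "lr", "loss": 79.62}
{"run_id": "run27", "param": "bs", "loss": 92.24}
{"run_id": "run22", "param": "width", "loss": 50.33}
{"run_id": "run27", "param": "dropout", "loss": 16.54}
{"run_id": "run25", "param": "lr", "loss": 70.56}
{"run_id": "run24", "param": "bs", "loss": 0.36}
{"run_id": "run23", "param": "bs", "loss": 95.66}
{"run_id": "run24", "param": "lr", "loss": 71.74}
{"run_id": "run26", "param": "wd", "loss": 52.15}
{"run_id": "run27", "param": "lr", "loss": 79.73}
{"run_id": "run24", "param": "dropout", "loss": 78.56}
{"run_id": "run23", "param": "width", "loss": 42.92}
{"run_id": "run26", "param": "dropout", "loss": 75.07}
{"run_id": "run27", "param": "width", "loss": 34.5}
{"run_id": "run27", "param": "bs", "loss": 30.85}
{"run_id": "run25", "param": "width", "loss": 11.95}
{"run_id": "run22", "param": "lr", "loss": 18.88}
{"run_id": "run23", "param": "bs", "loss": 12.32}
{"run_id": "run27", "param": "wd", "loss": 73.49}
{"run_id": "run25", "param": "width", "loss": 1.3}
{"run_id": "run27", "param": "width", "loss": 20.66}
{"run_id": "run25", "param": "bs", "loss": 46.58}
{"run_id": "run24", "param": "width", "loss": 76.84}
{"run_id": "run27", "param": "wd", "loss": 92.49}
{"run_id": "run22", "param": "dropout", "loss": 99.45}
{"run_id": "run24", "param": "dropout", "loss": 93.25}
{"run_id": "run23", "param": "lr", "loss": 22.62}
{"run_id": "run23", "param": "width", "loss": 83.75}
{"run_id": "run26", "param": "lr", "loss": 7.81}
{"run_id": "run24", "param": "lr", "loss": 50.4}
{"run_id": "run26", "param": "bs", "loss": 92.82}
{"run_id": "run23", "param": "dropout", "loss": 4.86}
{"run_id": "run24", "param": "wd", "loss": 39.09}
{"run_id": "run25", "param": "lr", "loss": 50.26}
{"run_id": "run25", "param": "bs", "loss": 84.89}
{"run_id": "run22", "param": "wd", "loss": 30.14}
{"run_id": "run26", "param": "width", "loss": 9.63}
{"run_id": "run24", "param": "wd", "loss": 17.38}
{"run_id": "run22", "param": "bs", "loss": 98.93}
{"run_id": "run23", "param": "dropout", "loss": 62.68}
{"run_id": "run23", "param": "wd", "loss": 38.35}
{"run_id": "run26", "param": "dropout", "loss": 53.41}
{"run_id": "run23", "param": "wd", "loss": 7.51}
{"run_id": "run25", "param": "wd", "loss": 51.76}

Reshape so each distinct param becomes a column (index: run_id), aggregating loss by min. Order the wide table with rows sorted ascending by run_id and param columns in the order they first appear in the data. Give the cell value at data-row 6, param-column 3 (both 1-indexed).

73.49

With rows sorted ascending by run_id, row 6 is run_id=run27. param columns in first-appearance order: bs, lr, wd, dropout, width; column 3 is wd.
Long rows with run_id=run27, param=wd: min(73.49, 92.49) = 73.49.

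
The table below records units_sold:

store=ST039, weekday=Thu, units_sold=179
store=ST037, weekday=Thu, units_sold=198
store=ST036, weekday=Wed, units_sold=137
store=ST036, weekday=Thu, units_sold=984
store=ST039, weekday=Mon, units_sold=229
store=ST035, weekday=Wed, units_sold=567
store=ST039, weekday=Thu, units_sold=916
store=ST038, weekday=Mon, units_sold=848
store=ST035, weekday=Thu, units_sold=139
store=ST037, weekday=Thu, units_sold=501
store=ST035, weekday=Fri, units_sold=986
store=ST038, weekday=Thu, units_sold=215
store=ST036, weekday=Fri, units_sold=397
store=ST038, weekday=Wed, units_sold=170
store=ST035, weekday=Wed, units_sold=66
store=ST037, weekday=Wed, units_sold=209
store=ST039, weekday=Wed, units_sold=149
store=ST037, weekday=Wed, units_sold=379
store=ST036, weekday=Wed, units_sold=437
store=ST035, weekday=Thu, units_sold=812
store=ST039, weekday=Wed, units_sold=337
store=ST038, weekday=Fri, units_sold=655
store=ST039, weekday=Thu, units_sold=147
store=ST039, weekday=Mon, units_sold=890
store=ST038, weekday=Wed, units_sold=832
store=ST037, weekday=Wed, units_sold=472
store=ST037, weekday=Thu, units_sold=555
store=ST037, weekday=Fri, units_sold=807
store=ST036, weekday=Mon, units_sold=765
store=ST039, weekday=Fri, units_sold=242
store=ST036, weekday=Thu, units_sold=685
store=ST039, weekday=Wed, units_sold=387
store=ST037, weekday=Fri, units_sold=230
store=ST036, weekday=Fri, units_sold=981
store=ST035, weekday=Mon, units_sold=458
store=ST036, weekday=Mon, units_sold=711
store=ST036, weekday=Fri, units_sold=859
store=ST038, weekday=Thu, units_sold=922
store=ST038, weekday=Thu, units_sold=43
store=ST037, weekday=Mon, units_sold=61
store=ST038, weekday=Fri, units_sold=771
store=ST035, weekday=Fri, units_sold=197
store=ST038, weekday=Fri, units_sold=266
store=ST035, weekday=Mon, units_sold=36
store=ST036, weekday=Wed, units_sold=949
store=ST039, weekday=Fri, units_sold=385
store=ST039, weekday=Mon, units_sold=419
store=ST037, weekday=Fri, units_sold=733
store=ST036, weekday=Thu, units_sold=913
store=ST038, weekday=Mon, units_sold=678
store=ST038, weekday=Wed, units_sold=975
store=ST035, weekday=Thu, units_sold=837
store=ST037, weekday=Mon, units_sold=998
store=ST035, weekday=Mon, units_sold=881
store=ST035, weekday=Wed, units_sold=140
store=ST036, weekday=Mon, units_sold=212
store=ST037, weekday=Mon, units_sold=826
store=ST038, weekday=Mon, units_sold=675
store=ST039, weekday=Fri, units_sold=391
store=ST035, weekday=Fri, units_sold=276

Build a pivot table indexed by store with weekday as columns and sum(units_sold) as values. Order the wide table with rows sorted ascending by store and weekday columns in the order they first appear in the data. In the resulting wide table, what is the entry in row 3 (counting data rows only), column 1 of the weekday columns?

With rows sorted ascending by store, row 3 is store=ST037. weekday columns in first-appearance order: Thu, Wed, Mon, Fri; column 1 is Thu.
Long rows with store=ST037, weekday=Thu: 198 + 501 + 555 = 1254.

1254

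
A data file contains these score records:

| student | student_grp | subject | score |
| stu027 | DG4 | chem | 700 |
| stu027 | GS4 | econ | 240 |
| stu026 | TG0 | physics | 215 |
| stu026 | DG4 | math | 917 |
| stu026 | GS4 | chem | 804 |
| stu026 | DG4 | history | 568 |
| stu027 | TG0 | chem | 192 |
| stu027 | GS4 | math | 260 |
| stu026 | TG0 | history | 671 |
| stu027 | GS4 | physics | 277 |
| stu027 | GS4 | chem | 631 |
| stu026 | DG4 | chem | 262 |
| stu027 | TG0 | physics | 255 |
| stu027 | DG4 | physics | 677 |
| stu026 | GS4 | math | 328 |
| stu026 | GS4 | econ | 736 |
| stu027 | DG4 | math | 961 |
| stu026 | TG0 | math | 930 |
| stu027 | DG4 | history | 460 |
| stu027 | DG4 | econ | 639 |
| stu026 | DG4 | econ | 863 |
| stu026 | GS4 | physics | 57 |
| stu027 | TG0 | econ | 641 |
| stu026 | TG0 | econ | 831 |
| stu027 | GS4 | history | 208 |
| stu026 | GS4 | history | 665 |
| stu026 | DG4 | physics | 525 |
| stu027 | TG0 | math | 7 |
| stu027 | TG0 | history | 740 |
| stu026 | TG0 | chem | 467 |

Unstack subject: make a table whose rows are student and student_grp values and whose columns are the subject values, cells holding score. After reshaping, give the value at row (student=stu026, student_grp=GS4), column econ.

736

Wide layout: rows indexed by student and student_grp, columns are the 5 distinct subject values (chem, econ, physics, math, history).
Cell (student=stu026, student_grp=GS4, subject=econ) draws from the long row where student=stu026, student_grp=GS4 and subject=econ, which has score=736.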